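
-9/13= -0.69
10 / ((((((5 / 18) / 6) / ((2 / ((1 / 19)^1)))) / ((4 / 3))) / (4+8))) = 131328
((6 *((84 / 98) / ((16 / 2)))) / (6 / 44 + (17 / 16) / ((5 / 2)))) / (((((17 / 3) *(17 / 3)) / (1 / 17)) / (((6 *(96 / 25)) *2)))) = 4105728 / 42472885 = 0.10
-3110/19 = -163.68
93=93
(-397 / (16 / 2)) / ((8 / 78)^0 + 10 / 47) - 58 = -45107 / 456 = -98.92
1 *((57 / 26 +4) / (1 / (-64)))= -5152 / 13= -396.31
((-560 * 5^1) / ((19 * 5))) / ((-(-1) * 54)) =-280 / 513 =-0.55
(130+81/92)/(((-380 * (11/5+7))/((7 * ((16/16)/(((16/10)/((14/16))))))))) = -2950045/20584448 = -0.14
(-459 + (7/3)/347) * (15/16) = -597265/1388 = -430.31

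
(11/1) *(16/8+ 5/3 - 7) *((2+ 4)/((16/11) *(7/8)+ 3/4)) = -9680/89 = -108.76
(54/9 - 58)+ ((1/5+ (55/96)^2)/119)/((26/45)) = -164724971/3168256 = -51.99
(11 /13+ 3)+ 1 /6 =313 /78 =4.01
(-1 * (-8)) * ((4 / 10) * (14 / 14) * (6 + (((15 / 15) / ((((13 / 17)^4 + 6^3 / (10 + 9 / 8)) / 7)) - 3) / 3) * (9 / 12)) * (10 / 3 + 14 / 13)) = 431544441664 / 5727782463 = 75.34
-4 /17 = -0.24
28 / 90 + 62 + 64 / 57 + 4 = 57656 / 855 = 67.43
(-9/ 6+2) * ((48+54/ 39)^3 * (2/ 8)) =33076161/ 2197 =15055.15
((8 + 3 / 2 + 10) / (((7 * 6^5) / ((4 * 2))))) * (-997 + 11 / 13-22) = -1103 / 378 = -2.92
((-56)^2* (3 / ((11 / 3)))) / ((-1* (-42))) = 61.09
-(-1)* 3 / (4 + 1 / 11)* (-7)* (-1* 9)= 231 / 5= 46.20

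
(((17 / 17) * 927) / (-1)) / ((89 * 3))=-309 / 89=-3.47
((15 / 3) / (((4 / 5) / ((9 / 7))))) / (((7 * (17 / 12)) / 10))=6750 / 833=8.10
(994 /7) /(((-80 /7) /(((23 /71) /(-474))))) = 161 /18960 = 0.01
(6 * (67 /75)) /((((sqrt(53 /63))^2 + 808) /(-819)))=-6913998 /1273925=-5.43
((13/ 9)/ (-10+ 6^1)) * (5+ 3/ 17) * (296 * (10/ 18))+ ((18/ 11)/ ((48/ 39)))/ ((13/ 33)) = -3349061/ 11016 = -304.02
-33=-33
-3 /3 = -1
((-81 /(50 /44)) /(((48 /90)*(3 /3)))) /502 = -2673 /10040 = -0.27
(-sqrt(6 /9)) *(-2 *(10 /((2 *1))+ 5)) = 20 *sqrt(6) /3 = 16.33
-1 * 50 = -50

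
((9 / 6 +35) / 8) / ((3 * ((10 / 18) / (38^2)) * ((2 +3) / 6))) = 237177 / 50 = 4743.54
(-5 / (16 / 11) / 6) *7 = -385 / 96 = -4.01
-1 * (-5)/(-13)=-5/13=-0.38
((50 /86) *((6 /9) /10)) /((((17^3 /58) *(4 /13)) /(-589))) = -1110265 /1267554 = -0.88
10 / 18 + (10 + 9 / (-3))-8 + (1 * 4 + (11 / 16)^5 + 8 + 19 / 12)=125443571 / 9437184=13.29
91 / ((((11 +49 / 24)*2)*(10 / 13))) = 7098 / 1565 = 4.54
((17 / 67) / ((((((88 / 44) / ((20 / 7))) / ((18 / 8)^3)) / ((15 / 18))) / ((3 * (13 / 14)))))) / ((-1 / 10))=-20138625 / 210112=-95.85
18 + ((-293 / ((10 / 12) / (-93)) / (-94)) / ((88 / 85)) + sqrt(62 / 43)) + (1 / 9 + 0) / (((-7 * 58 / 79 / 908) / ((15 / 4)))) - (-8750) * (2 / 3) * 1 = sqrt(2666) / 43 + 4568908307 / 839608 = 5442.92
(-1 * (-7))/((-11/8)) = -5.09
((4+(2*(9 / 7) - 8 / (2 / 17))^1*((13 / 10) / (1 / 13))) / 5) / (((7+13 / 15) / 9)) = -252.09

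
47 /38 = 1.24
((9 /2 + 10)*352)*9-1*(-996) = 46932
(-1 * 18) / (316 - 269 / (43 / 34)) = -387 / 2221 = -0.17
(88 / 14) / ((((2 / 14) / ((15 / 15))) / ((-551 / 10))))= -12122 / 5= -2424.40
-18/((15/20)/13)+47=-265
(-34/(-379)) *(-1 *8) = -272/379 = -0.72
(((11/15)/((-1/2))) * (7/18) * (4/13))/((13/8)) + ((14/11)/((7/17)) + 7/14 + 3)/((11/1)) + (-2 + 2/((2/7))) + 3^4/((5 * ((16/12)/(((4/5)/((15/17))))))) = 2278497667/138030750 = 16.51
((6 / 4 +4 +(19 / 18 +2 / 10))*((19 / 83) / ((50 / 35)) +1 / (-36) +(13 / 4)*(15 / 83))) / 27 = 817304 / 4538025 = 0.18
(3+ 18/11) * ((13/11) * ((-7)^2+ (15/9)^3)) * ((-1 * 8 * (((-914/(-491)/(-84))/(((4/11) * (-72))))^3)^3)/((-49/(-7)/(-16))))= 677743631374295265985883610765608347/565652909532062048039733320901014665433055561057532108603392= 0.00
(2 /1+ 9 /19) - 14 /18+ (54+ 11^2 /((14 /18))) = 252887 /1197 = 211.27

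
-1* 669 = -669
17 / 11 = 1.55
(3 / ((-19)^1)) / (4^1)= -3 / 76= -0.04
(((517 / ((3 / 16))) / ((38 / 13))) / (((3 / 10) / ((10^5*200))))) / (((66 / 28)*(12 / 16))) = 54745600000000 / 1539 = 35572189733.59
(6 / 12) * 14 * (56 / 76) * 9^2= 417.79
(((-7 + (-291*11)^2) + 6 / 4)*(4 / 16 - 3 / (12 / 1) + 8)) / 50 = 40985582 / 25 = 1639423.28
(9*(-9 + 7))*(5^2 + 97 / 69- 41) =6042 / 23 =262.70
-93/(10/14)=-651/5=-130.20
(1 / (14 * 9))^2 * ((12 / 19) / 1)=1 / 25137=0.00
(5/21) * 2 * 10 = 100/21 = 4.76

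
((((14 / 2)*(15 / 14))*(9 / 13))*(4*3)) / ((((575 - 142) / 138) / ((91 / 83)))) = 782460 / 35939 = 21.77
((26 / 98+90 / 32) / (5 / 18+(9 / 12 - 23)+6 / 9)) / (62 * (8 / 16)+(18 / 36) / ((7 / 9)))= -0.00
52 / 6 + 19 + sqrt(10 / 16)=sqrt(10) / 4 + 83 / 3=28.46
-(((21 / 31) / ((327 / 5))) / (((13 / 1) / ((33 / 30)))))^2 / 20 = -5929 / 154366506320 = -0.00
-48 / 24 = -2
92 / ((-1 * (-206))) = 46 / 103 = 0.45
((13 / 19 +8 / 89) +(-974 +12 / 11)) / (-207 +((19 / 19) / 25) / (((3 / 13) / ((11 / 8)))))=10849609800 / 2307584257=4.70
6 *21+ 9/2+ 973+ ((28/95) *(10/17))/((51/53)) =36361847/32946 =1103.68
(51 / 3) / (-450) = -17 / 450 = -0.04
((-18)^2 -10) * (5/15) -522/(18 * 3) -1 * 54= 41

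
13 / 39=1 / 3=0.33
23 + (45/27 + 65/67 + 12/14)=37277/1407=26.49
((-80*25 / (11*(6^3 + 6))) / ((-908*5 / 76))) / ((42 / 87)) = 55100 / 1940169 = 0.03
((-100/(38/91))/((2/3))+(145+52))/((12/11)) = -16951/114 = -148.69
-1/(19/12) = -12/19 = -0.63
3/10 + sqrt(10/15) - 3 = -27/10 + sqrt(6)/3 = -1.88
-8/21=-0.38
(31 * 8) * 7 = 1736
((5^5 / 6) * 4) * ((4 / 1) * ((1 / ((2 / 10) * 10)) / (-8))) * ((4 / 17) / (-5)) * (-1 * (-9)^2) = -33750 / 17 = -1985.29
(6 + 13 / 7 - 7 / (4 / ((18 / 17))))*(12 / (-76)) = -4287 / 4522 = -0.95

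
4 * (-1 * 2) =-8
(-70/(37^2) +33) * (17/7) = 766819/9583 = 80.02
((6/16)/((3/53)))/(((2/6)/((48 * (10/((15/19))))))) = 12084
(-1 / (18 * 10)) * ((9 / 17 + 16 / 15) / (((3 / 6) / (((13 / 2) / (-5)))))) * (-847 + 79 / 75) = -167846393 / 8606250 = -19.50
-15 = -15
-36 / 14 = -18 / 7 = -2.57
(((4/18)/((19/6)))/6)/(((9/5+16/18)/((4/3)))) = 40/6897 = 0.01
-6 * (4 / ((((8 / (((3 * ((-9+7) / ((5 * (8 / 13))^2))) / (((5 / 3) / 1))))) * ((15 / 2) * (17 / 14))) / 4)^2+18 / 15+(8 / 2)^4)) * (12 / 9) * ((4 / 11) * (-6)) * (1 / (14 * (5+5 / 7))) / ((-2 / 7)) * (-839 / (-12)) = -0.08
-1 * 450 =-450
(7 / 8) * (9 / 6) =21 / 16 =1.31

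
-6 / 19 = -0.32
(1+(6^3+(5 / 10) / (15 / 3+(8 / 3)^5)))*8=58995460 / 33983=1736.03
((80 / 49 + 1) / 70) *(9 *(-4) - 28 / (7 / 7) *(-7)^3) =617136 / 1715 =359.85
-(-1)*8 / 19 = 8 / 19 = 0.42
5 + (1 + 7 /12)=79 /12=6.58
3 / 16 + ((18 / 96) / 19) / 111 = 1055 / 5624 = 0.19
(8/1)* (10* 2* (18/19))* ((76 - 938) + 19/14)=-17350560/133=-130455.34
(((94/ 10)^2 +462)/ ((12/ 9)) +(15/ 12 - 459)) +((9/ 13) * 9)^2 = -52031/ 8450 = -6.16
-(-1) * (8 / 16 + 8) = 17 / 2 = 8.50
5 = 5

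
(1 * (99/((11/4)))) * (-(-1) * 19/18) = 38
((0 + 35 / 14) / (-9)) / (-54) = 5 / 972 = 0.01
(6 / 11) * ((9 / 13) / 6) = 9 / 143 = 0.06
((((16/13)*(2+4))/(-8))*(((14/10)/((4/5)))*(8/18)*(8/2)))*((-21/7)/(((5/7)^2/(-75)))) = -16464/13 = -1266.46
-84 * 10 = -840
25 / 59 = 0.42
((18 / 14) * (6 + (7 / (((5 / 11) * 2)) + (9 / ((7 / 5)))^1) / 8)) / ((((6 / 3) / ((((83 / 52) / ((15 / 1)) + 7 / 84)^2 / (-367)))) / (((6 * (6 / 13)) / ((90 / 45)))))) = -53584029 / 79017302000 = -0.00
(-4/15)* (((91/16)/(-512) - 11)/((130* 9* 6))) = 90203/215654400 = 0.00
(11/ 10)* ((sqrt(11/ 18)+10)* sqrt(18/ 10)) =11* sqrt(5)* (sqrt(22)+60)/ 100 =15.91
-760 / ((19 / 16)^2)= -10240 / 19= -538.95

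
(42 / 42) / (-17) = -1 / 17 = -0.06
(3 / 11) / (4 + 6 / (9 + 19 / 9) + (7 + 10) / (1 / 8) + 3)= 0.00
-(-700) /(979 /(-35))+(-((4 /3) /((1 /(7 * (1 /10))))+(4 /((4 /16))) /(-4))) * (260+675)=8347858 /2937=2842.31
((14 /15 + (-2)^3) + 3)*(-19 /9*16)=18544 /135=137.36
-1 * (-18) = 18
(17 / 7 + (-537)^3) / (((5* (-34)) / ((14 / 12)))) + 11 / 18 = 812984758 / 765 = 1062725.17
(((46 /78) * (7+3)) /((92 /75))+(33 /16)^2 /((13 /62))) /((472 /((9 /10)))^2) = 0.00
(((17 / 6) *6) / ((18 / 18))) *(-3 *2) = -102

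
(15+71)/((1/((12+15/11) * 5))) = 63210/11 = 5746.36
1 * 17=17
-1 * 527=-527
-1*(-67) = 67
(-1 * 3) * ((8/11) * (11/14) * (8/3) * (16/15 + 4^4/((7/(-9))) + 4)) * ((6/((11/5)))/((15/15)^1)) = 2177792/539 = 4040.43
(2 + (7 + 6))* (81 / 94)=12.93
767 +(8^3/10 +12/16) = 16379/20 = 818.95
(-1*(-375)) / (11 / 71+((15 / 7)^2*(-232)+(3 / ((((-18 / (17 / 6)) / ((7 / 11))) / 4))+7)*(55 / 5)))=-11741625 / 31354003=-0.37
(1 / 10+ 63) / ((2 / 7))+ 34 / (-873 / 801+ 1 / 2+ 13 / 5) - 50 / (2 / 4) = 137.76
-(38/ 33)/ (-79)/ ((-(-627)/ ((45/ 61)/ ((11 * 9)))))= 10/ 57726801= 0.00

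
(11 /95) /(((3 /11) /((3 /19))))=121 /1805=0.07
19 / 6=3.17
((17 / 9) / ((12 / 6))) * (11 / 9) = 187 / 162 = 1.15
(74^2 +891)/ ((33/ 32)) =203744/ 33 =6174.06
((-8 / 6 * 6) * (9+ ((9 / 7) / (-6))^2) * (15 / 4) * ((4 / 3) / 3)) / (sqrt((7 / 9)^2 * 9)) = -17730 / 343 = -51.69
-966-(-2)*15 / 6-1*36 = -997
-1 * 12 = -12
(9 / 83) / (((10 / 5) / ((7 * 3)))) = 189 / 166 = 1.14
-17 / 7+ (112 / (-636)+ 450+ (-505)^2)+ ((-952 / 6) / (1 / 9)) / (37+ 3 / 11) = 58281117578 / 228165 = 255434.08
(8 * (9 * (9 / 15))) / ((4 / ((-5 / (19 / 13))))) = -36.95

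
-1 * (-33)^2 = -1089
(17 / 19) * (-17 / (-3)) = 289 / 57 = 5.07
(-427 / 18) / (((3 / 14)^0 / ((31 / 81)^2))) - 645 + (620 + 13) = -1827523 / 118098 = -15.47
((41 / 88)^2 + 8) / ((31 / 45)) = 2863485 / 240064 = 11.93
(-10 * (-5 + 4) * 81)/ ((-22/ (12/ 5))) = -972/ 11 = -88.36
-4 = -4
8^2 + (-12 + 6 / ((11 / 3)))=590 / 11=53.64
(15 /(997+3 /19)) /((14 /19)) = 5415 /265244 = 0.02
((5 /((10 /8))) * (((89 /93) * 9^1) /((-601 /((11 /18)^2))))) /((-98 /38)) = 204611 /24648813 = 0.01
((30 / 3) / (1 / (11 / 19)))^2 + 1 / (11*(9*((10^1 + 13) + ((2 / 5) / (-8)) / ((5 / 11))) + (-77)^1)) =90376800 / 2696309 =33.52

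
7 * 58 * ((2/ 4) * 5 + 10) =5075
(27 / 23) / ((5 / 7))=189 / 115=1.64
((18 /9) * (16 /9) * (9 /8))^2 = 16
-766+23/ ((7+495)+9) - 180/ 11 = -4397413/ 5621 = -782.32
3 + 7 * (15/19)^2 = 2658/361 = 7.36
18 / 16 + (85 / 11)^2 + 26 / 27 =1615171 / 26136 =61.80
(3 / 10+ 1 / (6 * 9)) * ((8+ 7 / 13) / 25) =1591 / 14625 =0.11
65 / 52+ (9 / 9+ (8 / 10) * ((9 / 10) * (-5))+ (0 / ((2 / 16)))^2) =-27 / 20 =-1.35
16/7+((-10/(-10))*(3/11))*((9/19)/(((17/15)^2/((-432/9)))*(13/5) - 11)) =2.27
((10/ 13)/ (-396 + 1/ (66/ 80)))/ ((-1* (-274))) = -165/ 23202868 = -0.00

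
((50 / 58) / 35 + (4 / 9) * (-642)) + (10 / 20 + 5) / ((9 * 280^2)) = -11676201281 / 40924800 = -285.31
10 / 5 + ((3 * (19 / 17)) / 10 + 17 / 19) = 10433 / 3230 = 3.23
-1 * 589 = -589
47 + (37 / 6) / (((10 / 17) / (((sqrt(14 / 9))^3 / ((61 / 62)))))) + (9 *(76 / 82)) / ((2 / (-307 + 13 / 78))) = -101083 / 82 + 136493 *sqrt(14) / 24705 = -1212.05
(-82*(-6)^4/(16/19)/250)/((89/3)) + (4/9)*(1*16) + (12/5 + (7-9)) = -951623/100125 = -9.50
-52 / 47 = -1.11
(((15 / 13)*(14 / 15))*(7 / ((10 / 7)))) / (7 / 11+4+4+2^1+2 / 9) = 33957 / 69875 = 0.49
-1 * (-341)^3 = 39651821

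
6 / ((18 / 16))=5.33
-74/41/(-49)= 74/2009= 0.04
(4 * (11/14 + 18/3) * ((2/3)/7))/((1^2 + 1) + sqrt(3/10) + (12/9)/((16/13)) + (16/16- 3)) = 98800/30821- 9120 * sqrt(30)/30821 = 1.58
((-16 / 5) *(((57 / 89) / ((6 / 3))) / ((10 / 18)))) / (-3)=1368 / 2225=0.61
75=75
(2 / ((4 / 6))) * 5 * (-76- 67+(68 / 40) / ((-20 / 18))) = -43359 / 20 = -2167.95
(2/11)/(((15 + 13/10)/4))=80/1793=0.04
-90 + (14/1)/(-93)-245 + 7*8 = -25961/93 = -279.15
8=8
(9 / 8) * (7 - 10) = -27 / 8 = -3.38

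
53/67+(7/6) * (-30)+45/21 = -15039/469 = -32.07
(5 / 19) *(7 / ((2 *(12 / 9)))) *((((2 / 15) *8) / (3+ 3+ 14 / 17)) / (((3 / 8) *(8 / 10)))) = 595 / 1653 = 0.36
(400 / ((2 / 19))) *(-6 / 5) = -4560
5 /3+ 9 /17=112 /51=2.20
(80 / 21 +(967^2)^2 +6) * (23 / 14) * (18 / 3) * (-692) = -292253096648242052 / 49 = -5964348911188613.31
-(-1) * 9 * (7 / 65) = 63 / 65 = 0.97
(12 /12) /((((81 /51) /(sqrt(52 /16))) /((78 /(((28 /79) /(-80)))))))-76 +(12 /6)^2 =-20055.91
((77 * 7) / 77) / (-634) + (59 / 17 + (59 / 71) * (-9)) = -3075741 / 765238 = -4.02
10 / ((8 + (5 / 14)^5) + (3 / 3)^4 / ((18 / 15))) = 16134720 / 14261711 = 1.13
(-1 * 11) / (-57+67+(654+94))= -0.01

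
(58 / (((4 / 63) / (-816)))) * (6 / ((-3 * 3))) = 496944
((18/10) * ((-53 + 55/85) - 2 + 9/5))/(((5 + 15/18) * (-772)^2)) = -120609/4432631000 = -0.00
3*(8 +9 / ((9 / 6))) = 42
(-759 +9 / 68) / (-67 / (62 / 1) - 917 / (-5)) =-7998465 / 1921646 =-4.16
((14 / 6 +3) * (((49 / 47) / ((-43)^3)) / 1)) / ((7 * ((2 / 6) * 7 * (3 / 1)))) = -16 / 11210487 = -0.00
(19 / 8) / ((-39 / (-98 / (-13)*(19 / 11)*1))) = -17689 / 22308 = -0.79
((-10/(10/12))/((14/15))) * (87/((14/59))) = -230985/49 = -4713.98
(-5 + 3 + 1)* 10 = -10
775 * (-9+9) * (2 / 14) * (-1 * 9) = 0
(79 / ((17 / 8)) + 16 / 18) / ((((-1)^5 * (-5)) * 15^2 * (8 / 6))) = 1456 / 57375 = 0.03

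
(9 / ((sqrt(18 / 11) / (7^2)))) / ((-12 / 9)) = -441*sqrt(22) / 8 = -258.56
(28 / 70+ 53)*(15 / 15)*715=38181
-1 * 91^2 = -8281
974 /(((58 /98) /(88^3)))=32523932672 /29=1121514919.72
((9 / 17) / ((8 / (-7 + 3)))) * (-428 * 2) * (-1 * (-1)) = 3852 / 17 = 226.59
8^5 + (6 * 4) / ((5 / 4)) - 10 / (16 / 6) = 32783.45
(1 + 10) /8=1.38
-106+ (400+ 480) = 774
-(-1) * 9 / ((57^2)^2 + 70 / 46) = 207 / 242788058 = 0.00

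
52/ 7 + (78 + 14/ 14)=86.43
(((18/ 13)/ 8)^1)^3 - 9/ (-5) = 1269117/ 703040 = 1.81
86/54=43/27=1.59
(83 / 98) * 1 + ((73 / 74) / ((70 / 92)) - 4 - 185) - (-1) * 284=97.14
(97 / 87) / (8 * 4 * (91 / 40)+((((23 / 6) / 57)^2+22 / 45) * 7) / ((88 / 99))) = 16808160 / 1156063279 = 0.01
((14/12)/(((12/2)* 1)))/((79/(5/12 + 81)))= 6839/34128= 0.20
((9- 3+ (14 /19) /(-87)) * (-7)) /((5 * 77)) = -9904 /90915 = -0.11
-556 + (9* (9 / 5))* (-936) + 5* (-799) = -98571 / 5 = -19714.20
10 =10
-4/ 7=-0.57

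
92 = 92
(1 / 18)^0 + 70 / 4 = 37 / 2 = 18.50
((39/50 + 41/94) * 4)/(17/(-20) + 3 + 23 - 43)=-22864/83895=-0.27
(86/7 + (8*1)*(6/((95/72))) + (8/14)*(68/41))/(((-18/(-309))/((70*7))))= 325094574/779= 417322.94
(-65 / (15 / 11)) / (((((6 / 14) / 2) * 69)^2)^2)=-5493488 / 5508110403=-0.00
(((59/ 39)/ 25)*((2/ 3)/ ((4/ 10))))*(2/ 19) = 118/ 11115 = 0.01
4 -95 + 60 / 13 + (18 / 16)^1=-8867 / 104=-85.26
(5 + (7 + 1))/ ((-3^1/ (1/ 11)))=-0.39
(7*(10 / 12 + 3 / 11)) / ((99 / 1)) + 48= 314143 / 6534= 48.08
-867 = -867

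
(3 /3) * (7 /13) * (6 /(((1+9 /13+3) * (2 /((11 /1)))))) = 231 /61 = 3.79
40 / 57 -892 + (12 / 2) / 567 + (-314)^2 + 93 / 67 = 23507794637 / 240597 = 97706.10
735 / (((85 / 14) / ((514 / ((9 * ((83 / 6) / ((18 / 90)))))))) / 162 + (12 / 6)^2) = 571218480 / 3143947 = 181.69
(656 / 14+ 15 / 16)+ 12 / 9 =16507 / 336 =49.13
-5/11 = -0.45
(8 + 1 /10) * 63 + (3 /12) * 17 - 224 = 5811 /20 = 290.55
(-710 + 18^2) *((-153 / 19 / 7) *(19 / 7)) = 59058 / 49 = 1205.27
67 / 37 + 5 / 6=587 / 222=2.64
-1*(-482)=482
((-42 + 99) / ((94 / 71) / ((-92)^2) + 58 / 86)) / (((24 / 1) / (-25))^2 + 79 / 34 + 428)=0.20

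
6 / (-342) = -1 / 57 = -0.02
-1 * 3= -3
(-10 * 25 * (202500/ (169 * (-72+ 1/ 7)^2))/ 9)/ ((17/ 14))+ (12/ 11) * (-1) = -51168988284/ 7995843427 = -6.40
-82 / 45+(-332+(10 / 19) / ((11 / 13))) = -3133748 / 9405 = -333.20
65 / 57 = 1.14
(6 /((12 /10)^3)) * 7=875 /36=24.31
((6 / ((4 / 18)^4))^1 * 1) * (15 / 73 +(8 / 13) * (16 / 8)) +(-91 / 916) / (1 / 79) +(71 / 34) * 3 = 104394324815 / 29555656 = 3532.13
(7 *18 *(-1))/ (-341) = 126/ 341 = 0.37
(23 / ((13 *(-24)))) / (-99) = 23 / 30888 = 0.00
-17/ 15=-1.13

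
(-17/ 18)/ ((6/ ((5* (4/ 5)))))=-17/ 27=-0.63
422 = 422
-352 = -352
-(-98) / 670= 49 / 335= 0.15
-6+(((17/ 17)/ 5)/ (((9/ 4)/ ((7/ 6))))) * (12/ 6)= -782/ 135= -5.79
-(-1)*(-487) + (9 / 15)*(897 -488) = -1208 / 5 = -241.60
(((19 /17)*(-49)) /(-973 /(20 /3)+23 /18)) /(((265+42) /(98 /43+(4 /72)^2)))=148005725 /52596387873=0.00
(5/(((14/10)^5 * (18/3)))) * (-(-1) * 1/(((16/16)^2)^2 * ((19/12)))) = 31250/319333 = 0.10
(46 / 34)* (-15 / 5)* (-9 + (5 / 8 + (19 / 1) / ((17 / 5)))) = 26151 / 2312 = 11.31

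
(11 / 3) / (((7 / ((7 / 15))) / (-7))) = -77 / 45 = -1.71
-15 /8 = -1.88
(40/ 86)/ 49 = 0.01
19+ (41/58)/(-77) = 84813/4466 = 18.99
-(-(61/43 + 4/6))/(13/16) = 2.57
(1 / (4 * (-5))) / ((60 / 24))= -0.02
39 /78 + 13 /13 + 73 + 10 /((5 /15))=209 /2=104.50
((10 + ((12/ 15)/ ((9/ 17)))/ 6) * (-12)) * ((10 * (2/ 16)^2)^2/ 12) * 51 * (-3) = 14705/ 384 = 38.29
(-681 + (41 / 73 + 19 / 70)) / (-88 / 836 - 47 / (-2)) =-66037407 / 2271395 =-29.07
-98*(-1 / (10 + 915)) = 98 / 925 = 0.11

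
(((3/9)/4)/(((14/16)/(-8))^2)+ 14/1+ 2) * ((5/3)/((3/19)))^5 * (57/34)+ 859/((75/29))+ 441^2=6443736392060854/1229695425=5240107.64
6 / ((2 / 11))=33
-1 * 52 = -52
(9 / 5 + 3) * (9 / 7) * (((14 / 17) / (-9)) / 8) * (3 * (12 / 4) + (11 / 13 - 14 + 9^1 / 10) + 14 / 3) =-551 / 5525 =-0.10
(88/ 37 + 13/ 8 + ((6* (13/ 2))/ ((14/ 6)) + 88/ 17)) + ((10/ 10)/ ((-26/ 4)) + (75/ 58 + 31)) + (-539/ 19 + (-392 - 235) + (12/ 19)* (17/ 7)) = -150326308631/ 252309512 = -595.80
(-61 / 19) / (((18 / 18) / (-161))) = 516.89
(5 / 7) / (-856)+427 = 2558579 / 5992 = 427.00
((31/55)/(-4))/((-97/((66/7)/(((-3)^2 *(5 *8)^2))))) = 31/32592000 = 0.00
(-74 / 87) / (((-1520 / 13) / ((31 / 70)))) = 14911 / 4628400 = 0.00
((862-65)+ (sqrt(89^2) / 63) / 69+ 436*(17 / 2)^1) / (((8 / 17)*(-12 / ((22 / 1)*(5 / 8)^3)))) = -228778488125 / 53415936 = -4282.96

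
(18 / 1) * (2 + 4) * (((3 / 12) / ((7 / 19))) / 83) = 513 / 581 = 0.88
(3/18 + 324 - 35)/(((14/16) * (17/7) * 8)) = 1735/102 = 17.01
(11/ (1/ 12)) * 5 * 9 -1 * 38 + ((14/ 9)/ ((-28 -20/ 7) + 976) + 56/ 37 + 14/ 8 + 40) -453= 3025040789/ 550782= 5492.27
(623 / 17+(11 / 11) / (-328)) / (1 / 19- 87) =-3882213 / 9211552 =-0.42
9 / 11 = 0.82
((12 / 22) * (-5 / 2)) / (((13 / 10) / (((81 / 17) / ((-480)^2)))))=-27 / 1244672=-0.00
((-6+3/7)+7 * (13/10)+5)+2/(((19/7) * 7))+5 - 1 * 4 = 12813/1330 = 9.63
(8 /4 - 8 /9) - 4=-26 /9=-2.89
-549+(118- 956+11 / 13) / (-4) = -339.71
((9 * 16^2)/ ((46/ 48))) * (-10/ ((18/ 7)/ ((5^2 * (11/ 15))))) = -3942400/ 23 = -171408.70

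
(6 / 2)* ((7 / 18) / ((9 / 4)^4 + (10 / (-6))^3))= 8064 / 145147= 0.06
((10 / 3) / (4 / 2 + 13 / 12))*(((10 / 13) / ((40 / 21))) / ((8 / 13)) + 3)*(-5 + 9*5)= 5850 / 37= 158.11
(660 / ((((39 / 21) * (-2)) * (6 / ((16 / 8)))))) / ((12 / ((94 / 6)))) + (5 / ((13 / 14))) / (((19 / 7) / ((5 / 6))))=-336455 / 4446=-75.68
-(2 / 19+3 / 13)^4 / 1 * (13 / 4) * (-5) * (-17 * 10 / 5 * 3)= -21.13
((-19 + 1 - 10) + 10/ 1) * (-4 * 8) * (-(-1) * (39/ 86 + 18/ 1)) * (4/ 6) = 304704/ 43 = 7086.14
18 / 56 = 9 / 28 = 0.32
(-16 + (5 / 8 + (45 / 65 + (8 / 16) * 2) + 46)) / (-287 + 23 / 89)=-299129 / 2654080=-0.11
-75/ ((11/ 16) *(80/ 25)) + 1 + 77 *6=4718/ 11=428.91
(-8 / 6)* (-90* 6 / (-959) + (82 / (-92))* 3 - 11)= 1156742 / 66171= 17.48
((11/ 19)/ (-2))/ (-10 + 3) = 11/ 266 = 0.04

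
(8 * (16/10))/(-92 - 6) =-0.13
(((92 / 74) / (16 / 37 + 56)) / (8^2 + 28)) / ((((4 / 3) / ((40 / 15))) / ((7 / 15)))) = 7 / 31320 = 0.00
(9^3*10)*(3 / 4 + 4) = 69255 / 2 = 34627.50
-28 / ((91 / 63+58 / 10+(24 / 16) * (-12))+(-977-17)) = 630 / 22607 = 0.03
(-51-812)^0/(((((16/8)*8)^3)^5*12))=1/13835058055282163712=0.00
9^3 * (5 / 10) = 729 / 2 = 364.50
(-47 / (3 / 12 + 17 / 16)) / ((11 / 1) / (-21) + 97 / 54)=-13536 / 481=-28.14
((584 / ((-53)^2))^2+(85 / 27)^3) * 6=9704909298746 / 51769445841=187.46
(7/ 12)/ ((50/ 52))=91/ 150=0.61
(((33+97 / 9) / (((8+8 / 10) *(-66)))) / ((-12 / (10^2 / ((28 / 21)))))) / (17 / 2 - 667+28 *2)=-4925 / 6298776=-0.00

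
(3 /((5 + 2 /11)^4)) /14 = 14641 /49261338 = 0.00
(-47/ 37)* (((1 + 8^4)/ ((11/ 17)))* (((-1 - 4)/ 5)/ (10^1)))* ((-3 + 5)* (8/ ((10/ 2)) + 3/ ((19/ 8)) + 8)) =3378255096/ 193325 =17474.49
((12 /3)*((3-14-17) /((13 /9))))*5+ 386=-22 /13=-1.69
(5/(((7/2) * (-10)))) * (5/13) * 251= -1255/91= -13.79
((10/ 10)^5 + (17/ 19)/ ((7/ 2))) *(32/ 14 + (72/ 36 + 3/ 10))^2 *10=264.05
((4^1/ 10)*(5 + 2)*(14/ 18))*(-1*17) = -1666/ 45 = -37.02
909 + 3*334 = 1911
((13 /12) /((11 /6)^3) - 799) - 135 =-1242920 /1331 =-933.82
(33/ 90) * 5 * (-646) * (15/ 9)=-17765/ 9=-1973.89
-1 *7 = -7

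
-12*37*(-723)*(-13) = -4173156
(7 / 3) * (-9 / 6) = -7 / 2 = -3.50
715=715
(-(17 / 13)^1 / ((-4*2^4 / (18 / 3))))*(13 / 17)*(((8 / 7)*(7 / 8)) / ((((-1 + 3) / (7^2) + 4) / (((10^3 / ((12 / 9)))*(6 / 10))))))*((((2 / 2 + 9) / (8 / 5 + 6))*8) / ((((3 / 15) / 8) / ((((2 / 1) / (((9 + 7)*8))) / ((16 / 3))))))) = 1378125 / 107008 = 12.88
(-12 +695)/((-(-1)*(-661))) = -683/661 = -1.03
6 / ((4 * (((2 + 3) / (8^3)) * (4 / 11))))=2112 / 5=422.40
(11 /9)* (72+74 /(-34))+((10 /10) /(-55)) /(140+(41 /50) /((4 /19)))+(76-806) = -10408052099 /16145019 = -644.66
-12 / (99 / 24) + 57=595 / 11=54.09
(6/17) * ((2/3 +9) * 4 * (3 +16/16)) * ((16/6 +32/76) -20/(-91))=15920768/88179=180.55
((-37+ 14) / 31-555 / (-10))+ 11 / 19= 65187 / 1178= 55.34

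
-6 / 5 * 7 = -42 / 5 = -8.40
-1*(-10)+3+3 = 16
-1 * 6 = -6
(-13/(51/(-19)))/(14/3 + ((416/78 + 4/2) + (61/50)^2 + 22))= 617500/4524771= 0.14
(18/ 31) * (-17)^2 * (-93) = -15606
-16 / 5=-3.20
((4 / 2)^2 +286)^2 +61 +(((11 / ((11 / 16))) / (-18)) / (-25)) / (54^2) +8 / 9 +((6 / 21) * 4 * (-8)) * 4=96590586389 / 1148175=84125.32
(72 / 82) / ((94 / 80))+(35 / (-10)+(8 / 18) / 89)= -2.75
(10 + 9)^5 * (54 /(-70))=-66854673 /35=-1910133.51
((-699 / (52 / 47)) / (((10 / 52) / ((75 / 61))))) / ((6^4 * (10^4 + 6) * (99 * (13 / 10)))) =-273775 / 113117910048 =-0.00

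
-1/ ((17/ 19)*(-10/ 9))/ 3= 57/ 170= 0.34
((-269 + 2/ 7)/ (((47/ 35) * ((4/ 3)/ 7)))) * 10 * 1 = -987525/ 94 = -10505.59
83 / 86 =0.97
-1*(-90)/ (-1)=-90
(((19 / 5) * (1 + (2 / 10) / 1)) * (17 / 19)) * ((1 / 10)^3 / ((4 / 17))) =867 / 50000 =0.02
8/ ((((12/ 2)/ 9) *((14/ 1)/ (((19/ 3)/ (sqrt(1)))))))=38/ 7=5.43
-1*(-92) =92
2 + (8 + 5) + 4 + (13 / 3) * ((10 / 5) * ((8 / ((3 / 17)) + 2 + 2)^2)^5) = 131096320339202882624417 / 177147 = 740042565435502055.49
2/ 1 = 2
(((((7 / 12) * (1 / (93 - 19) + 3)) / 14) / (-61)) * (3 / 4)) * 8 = -223 / 18056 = -0.01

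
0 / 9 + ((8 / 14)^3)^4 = 16777216 / 13841287201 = 0.00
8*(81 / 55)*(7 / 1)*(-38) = -172368 / 55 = -3133.96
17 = 17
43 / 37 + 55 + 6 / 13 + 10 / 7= 195462 / 3367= 58.05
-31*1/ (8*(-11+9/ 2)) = 31/ 52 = 0.60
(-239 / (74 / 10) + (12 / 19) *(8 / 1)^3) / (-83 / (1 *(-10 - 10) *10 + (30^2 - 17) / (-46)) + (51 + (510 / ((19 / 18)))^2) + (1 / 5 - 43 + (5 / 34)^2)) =226582129522380 / 181727516589546031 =0.00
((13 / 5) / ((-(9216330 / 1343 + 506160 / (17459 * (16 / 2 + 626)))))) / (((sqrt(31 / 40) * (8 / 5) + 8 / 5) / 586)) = -21080921927 / 34182674109 + 21080921927 * sqrt(310) / 683653482180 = -0.07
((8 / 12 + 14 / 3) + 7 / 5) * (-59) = -5959 / 15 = -397.27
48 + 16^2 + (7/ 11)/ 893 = 2986199/ 9823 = 304.00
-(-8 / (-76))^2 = -4 / 361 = -0.01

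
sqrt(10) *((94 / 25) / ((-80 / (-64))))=376 *sqrt(10) / 125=9.51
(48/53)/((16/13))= 39/53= 0.74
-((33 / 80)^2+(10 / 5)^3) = -52289 / 6400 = -8.17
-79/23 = -3.43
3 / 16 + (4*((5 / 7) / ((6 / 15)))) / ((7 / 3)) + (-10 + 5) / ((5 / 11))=-6077 / 784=-7.75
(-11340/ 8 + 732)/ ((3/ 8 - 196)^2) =-43872/ 2449225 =-0.02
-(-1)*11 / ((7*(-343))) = -11 / 2401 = -0.00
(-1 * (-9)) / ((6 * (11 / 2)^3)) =12 / 1331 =0.01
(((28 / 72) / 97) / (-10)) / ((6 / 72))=-7 / 1455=-0.00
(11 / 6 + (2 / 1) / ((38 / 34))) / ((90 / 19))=413 / 540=0.76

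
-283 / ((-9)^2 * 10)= -283 / 810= -0.35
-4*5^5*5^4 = -7812500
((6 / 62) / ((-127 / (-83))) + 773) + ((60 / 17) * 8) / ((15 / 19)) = 54134046 / 66929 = 808.83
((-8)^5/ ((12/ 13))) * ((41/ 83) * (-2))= 8732672/ 249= 35070.97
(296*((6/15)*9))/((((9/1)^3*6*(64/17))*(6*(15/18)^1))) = 629/48600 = 0.01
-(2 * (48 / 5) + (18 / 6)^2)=-141 / 5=-28.20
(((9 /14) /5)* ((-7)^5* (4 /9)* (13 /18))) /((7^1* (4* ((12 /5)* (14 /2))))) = -637 /432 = -1.47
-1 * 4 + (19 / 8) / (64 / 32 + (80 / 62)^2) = -94445 / 28176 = -3.35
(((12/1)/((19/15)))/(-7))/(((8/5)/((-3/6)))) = 0.42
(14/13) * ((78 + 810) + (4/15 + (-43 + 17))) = 928.59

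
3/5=0.60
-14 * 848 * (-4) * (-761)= -36138368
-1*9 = -9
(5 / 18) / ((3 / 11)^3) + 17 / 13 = 94777 / 6318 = 15.00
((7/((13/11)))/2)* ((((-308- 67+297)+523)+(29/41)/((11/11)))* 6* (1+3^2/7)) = 9648672/533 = 18102.57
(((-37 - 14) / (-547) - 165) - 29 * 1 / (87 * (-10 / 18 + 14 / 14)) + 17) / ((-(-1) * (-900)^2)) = -325261 / 1772280000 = -0.00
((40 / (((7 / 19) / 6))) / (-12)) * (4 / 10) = -152 / 7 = -21.71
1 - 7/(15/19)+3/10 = -227/30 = -7.57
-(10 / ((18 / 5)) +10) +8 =-43 / 9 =-4.78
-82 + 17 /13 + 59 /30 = -30703 /390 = -78.73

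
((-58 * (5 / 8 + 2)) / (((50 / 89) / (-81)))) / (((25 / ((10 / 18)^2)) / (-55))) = -596211 / 40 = -14905.28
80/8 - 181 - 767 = -938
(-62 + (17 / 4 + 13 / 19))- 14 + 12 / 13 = -70.14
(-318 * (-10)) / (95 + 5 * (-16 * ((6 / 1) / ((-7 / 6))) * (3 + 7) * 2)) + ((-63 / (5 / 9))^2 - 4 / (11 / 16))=41192003987 / 3204575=12854.12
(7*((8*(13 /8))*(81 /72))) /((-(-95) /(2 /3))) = 273 /380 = 0.72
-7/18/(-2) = 7/36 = 0.19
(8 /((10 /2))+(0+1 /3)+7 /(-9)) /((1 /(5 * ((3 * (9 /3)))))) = 52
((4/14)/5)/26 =1/455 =0.00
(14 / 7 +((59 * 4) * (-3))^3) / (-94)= 177447455 / 47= 3775477.77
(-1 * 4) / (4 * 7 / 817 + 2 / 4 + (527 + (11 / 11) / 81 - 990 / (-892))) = -59029884 / 7801632715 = -0.01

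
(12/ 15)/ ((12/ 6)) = 2/ 5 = 0.40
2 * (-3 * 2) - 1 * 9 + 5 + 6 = -10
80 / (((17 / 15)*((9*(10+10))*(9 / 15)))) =100 / 153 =0.65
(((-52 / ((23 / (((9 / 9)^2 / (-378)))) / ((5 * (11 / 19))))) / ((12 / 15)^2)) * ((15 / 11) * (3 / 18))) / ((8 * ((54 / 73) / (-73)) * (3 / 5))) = -216490625 / 1712648448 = -0.13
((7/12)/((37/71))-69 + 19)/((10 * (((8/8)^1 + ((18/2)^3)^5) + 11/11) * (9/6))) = -21703/1371234939750375660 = -0.00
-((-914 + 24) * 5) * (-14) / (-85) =12460 / 17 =732.94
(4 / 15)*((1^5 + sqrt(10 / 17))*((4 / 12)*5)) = 4*sqrt(170) / 153 + 4 / 9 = 0.79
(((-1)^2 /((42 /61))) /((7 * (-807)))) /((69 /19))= -1159 /16370802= -0.00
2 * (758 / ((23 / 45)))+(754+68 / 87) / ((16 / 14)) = 29026673 / 8004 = 3626.52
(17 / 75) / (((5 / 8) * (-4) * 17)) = -2 / 375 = -0.01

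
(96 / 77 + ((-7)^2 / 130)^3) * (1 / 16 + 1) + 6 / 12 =5092858541 / 2706704000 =1.88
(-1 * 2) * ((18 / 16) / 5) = -9 / 20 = -0.45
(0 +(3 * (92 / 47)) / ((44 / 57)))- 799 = -791.39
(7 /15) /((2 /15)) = 7 /2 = 3.50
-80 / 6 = -40 / 3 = -13.33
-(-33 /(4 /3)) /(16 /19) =1881 /64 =29.39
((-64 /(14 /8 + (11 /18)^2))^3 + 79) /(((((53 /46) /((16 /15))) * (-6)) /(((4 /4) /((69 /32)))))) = 1111296656896 /568872585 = 1953.51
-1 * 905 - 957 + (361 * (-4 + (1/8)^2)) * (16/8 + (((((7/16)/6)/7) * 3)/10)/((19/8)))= -2427193/512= -4740.61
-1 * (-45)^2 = -2025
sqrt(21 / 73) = sqrt(1533) / 73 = 0.54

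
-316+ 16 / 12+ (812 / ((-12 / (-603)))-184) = 120913 / 3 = 40304.33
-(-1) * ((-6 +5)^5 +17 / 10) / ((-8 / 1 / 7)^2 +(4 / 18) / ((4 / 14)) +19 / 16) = 24696 / 115415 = 0.21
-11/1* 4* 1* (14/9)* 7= -4312/9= -479.11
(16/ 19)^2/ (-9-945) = -128/ 172197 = -0.00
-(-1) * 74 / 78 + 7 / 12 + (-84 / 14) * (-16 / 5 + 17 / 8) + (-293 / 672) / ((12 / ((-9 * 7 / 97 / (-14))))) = 270499921 / 33895680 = 7.98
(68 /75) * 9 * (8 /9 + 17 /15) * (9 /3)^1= 6188 /125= 49.50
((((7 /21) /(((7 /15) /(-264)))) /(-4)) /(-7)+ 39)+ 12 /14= 1623 /49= 33.12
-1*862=-862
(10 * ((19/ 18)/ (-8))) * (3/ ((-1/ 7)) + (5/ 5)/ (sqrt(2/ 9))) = 665/ 24- 95 * sqrt(2)/ 48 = 24.91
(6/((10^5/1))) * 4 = 3/12500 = 0.00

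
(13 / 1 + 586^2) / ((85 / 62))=21291358 / 85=250486.56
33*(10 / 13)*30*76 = 752400 / 13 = 57876.92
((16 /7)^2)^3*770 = 1845493760 /16807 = 109805.07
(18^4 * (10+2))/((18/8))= 559872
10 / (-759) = -10 / 759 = -0.01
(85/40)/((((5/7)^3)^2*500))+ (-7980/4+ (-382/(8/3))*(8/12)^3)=-1146044499703/562500000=-2037.41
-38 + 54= 16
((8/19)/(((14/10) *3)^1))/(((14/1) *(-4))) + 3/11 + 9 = 284831/30723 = 9.27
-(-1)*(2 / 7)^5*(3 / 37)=0.00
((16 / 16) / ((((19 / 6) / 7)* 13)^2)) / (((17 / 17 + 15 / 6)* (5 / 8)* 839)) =4032 / 255932755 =0.00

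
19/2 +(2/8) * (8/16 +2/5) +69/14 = 4103/280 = 14.65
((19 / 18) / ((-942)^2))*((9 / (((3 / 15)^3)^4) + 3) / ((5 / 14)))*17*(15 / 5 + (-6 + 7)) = 1656005861636 / 3327615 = 497655.49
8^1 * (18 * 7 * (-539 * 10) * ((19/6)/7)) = -2457840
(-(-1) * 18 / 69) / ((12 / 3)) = 3 / 46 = 0.07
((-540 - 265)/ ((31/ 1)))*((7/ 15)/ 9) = -1127/ 837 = -1.35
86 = 86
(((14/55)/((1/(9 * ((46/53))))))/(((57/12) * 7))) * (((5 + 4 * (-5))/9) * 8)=-8832/11077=-0.80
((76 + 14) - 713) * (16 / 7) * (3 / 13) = -4272 / 13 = -328.62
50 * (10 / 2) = 250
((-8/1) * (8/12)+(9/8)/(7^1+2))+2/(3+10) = -1577/312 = -5.05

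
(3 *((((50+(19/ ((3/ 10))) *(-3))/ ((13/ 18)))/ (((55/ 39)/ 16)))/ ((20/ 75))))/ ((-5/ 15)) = 816480/ 11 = 74225.45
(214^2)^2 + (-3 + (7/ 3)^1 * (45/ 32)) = 67112755721/ 32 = 2097273616.28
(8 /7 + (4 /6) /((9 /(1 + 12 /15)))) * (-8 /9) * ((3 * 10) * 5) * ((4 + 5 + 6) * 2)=-5104.76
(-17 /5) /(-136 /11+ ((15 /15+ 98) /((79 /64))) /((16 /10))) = -14773 /164080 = -0.09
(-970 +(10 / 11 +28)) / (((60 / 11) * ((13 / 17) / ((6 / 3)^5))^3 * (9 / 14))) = -19666414.18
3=3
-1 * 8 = -8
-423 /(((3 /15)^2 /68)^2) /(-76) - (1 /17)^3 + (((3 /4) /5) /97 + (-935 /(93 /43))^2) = 25486464706295311969 /1566274913820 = 16272025.10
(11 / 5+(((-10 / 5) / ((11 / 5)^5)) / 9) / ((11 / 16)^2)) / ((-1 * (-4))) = 0.55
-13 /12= -1.08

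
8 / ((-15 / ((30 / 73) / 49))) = -16 / 3577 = -0.00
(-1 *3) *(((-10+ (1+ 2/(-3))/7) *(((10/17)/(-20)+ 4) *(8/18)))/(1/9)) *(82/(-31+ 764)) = 4627260/87227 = 53.05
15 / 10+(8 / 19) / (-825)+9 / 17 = 1081303 / 532950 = 2.03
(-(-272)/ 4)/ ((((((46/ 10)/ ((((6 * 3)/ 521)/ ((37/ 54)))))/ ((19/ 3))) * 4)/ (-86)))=-45000360/ 443371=-101.50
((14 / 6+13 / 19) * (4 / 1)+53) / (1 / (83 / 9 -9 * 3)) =-593440 / 513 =-1156.80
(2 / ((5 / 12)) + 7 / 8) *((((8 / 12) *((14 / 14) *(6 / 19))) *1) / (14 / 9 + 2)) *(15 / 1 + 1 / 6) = 61971 / 12160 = 5.10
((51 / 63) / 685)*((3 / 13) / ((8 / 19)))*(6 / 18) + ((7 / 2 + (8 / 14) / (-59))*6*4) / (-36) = -205365863 / 88266360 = -2.33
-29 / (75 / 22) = -638 / 75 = -8.51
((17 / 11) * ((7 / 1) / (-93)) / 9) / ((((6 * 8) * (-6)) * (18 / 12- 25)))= -119 / 62312976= -0.00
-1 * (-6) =6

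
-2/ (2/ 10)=-10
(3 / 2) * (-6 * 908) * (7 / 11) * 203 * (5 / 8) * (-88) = 58062060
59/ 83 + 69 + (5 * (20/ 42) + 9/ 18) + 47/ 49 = 1794791/ 24402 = 73.55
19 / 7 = 2.71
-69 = -69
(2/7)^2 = 4/49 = 0.08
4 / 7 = 0.57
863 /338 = 2.55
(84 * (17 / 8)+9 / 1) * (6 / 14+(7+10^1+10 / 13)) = 310500 / 91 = 3412.09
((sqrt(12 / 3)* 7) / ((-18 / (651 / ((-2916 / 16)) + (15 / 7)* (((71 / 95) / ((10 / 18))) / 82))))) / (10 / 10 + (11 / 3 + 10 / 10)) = 46866209 / 96541470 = 0.49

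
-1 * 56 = -56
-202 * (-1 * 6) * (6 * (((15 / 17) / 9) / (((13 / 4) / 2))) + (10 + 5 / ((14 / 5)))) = 22776510 / 1547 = 14723.02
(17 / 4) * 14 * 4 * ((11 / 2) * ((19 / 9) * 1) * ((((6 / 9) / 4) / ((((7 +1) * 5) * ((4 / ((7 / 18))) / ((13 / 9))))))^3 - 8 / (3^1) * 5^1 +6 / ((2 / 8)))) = 997885504137329456341 / 33853318889472000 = 29476.74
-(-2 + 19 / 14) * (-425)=-3825 / 14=-273.21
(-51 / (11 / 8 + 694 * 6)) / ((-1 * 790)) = 204 / 13162585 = 0.00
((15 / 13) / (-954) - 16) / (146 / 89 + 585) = -5887261 / 215840274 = -0.03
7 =7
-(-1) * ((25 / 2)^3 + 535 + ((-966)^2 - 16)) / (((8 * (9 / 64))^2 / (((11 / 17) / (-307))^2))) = 7245504200 / 2206274841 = 3.28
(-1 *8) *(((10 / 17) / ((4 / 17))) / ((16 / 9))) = -45 / 4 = -11.25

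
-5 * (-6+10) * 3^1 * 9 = -540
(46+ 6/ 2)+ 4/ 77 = 3777/ 77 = 49.05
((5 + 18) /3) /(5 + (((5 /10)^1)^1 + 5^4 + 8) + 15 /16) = 368 /30693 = 0.01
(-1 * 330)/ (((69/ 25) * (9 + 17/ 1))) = -1375/ 299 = -4.60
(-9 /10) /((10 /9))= -81 /100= -0.81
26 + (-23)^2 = 555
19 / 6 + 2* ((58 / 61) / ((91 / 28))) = 17851 / 4758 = 3.75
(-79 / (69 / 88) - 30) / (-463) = 9022 / 31947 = 0.28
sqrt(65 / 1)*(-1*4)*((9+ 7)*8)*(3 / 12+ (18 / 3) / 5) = -3712*sqrt(65) / 5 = -5985.42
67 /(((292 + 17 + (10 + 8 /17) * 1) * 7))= 1139 /38017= 0.03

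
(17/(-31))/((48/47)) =-799/1488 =-0.54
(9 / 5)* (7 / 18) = 7 / 10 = 0.70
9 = 9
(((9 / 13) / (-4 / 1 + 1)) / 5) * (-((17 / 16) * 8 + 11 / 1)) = 9 / 10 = 0.90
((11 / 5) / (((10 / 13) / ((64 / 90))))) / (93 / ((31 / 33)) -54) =2288 / 50625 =0.05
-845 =-845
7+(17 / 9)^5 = 1833200 / 59049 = 31.05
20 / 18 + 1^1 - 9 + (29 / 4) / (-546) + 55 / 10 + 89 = 573941 / 6552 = 87.60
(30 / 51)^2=100 / 289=0.35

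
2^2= 4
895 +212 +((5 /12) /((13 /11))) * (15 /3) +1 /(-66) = 1902611 /1716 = 1108.75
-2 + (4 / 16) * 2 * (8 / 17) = -30 / 17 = -1.76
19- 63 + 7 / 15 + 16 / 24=-643 / 15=-42.87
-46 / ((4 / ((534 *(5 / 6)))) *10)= -2047 / 4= -511.75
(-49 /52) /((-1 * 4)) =49 /208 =0.24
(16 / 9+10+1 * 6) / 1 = 160 / 9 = 17.78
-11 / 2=-5.50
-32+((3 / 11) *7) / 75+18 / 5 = -7803 / 275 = -28.37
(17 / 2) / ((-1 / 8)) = -68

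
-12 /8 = -3 /2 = -1.50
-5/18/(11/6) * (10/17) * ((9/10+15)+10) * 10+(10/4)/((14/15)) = -20.41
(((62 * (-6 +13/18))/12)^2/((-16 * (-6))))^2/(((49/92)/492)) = 70933744979539375/1279948013568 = 55419.24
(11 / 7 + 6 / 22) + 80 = 6302 / 77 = 81.84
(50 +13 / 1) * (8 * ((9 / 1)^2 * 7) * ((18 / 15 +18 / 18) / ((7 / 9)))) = 4041576 / 5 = 808315.20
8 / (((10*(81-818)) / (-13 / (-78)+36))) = -434 / 11055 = -0.04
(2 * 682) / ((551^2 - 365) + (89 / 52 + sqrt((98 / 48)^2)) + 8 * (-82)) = 425568 / 94406131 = 0.00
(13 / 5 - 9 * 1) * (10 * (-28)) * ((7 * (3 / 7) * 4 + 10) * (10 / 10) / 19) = 39424 / 19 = 2074.95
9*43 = 387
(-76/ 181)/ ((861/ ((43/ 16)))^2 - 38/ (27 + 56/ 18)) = -19041002/ 4654347427089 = -0.00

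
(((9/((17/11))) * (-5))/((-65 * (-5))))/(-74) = 0.00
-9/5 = -1.80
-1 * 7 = -7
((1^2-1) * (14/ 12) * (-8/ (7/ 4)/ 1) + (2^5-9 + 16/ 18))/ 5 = 43/ 9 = 4.78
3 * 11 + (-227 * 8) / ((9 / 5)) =-8783 / 9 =-975.89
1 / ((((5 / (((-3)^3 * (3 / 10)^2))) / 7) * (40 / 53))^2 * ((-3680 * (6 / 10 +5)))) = -1161080487 / 1177600000000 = -0.00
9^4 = 6561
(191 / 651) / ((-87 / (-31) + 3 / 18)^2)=71052 / 2140663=0.03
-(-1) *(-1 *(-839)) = 839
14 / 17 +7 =133 / 17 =7.82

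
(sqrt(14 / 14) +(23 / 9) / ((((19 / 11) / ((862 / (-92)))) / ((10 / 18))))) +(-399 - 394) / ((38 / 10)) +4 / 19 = -662309 / 3078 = -215.18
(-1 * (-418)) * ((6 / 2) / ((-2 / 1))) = -627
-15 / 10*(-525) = 1575 / 2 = 787.50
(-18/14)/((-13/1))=9/91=0.10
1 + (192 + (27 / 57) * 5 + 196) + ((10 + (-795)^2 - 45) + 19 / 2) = 24030853 / 38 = 632390.87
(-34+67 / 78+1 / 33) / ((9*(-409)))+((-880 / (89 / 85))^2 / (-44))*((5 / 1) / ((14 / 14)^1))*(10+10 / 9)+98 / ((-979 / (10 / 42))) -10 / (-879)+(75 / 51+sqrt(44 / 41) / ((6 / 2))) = -111134000188352444401 / 124609071599298+2*sqrt(451) / 123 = -891860.89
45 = 45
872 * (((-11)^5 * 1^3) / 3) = -140436472 / 3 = -46812157.33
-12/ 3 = -4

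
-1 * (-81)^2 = -6561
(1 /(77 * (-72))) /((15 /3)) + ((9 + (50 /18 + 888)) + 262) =32204479 /27720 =1161.78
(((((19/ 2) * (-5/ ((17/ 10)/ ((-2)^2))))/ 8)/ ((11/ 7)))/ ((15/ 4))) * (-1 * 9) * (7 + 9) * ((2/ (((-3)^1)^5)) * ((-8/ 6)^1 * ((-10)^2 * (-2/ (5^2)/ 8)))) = -170240/ 45441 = -3.75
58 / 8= 29 / 4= 7.25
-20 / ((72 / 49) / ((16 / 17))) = -1960 / 153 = -12.81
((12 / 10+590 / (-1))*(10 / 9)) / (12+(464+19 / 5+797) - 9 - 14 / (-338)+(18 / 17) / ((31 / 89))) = -655503680 / 1273370607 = -0.51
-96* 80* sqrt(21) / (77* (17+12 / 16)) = -30720* sqrt(21) / 5467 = -25.75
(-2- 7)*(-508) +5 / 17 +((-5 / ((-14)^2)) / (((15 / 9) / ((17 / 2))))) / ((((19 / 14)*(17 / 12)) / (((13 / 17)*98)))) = 1475213 / 323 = 4567.22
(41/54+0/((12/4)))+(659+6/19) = 677237/1026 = 660.08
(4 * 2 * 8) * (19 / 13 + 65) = 55296 / 13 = 4253.54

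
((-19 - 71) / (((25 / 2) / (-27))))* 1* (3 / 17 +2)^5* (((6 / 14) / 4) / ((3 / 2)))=33701163102 / 49694995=678.16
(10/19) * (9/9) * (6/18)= 0.18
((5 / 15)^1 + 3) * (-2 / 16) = -5 / 12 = -0.42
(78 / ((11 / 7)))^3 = 162771336 / 1331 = 122292.51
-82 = -82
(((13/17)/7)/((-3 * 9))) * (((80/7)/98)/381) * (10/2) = -0.00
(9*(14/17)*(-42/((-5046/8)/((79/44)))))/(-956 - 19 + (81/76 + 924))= -3530352/198942755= -0.02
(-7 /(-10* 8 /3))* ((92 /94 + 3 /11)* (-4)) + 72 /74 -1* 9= -3573699 /382580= -9.34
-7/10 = -0.70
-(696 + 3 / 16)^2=-124077321 / 256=-484677.04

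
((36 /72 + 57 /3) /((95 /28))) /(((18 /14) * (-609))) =-182 /24795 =-0.01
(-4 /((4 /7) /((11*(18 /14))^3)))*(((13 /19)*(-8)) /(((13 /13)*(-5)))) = -100911096 /4655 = -21678.00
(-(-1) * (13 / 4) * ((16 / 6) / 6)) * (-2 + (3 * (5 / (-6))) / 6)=-3.49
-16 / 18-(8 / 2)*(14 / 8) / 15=-61 / 45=-1.36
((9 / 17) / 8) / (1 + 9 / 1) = 9 / 1360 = 0.01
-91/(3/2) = -182/3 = -60.67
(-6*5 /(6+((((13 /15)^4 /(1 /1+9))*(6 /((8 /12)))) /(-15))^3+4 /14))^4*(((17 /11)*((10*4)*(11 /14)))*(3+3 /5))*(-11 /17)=-28646380128643798241819054539725186714349547401070594787597656250000000000000000000 /487938870603301680188871787508694098525403614889053916400709344424876495490721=-58708.95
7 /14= 1 /2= 0.50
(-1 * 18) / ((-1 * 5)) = 18 / 5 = 3.60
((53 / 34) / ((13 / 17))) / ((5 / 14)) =371 / 65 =5.71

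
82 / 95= 0.86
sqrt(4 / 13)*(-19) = -38*sqrt(13) / 13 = -10.54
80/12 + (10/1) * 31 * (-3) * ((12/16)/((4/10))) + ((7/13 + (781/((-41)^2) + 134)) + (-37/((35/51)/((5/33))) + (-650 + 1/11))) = -45637502909/20192172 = -2260.16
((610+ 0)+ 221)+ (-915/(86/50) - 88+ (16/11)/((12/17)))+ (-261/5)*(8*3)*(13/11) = -8992898/7095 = -1267.50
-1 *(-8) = 8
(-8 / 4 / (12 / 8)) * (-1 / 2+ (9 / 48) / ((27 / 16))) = 0.52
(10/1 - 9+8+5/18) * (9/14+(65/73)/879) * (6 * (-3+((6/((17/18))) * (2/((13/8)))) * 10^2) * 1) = 791788977287/28361814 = 27917.43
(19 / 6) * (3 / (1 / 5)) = 95 / 2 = 47.50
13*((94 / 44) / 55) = 611 / 1210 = 0.50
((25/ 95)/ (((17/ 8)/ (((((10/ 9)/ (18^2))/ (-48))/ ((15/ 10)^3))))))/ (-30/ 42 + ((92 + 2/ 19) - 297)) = 0.00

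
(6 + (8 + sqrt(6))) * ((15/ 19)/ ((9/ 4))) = 20 * sqrt(6)/ 57 + 280/ 57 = 5.77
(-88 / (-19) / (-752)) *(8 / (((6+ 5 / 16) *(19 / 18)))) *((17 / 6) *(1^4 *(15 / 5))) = -107712 / 1713667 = -0.06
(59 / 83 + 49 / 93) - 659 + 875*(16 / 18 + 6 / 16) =83020717 / 185256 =448.14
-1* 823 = -823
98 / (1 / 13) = 1274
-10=-10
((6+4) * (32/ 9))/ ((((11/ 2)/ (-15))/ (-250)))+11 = 800363/ 33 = 24253.42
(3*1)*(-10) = -30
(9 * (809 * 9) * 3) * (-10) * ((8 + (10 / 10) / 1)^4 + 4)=-12905936550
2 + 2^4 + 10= 28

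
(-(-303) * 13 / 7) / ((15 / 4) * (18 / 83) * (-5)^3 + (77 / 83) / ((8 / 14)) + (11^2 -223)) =-1307748 / 469525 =-2.79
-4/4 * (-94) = 94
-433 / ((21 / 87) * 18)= -12557 / 126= -99.66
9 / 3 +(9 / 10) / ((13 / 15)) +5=235 / 26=9.04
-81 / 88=-0.92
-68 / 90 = -34 / 45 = -0.76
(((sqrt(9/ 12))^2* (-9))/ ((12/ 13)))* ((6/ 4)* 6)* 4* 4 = -1053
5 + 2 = 7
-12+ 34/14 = -9.57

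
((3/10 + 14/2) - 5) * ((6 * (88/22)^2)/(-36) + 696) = 4784/3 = 1594.67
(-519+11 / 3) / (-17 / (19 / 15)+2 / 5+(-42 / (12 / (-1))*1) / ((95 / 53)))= 293740 / 6309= 46.56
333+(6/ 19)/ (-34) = 332.99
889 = 889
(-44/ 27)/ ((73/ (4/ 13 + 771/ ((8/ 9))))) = -992629/ 51246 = -19.37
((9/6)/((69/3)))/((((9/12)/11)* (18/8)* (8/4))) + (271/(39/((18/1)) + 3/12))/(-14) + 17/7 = -225599/42021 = -5.37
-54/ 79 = -0.68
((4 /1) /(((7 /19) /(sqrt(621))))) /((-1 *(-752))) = 57 *sqrt(69) /1316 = 0.36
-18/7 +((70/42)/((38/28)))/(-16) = -8453/3192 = -2.65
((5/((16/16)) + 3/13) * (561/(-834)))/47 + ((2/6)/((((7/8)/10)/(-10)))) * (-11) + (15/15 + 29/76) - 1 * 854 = -58779231859/135546684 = -433.65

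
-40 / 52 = -10 / 13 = -0.77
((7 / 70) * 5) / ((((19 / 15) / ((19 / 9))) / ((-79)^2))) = 31205 / 6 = 5200.83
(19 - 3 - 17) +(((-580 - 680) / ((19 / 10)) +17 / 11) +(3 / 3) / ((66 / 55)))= -829871 / 1254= -661.78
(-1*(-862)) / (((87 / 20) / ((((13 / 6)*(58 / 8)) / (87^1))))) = 28015 / 783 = 35.78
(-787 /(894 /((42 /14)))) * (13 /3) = -10231 /894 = -11.44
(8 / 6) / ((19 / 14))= 56 / 57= 0.98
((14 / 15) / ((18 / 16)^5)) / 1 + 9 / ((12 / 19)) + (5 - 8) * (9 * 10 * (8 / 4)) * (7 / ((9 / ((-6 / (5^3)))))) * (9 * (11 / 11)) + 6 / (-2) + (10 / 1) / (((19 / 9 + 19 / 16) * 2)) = 65539974437 / 336579300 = 194.72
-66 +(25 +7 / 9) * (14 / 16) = -391 / 9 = -43.44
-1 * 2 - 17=-19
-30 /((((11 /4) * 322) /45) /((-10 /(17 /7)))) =27000 /4301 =6.28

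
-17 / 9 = -1.89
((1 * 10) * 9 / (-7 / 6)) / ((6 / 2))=-180 / 7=-25.71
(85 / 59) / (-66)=-85 / 3894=-0.02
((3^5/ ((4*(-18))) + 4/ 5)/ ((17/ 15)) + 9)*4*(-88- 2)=-41175/ 17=-2422.06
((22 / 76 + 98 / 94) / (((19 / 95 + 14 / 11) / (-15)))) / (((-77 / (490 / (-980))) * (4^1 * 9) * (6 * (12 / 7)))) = -19825 / 83327616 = -0.00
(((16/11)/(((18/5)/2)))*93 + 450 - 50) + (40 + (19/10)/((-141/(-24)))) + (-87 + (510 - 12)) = 7184813/7755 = 926.47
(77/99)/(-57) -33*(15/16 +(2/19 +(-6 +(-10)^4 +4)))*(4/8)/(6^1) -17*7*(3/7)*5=-911166181/32832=-27752.38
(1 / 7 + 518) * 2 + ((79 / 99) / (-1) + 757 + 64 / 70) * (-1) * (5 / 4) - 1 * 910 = -568336 / 693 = -820.11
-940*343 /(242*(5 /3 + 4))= -483630 /2057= -235.11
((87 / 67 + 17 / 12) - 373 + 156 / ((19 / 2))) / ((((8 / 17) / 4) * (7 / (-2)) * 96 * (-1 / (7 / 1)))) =-91895591 / 1466496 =-62.66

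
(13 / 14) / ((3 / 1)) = 13 / 42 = 0.31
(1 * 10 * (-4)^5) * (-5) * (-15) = -768000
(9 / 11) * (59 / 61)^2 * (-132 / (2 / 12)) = -2255688 / 3721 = -606.20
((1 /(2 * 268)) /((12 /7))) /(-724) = -7 /4656768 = -0.00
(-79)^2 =6241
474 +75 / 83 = 39417 / 83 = 474.90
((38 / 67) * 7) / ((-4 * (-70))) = 19 / 1340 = 0.01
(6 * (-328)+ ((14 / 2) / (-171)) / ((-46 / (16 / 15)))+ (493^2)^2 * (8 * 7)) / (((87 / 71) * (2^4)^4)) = 866022699173680171 / 21022986240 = 41194085.81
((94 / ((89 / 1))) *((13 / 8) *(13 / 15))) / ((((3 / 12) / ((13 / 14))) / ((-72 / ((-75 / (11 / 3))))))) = 4543396 / 233625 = 19.45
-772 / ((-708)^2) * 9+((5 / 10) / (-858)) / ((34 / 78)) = -9893 / 650947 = -0.02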